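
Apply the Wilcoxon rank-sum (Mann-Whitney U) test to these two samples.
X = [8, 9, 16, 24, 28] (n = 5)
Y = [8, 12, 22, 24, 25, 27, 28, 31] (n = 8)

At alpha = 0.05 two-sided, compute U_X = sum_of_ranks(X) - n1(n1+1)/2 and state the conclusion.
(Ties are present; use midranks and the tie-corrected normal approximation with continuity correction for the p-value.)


Step 1: Combine and sort all 13 observations; assign midranks.
sorted (value, group): (8,X), (8,Y), (9,X), (12,Y), (16,X), (22,Y), (24,X), (24,Y), (25,Y), (27,Y), (28,X), (28,Y), (31,Y)
ranks: 8->1.5, 8->1.5, 9->3, 12->4, 16->5, 22->6, 24->7.5, 24->7.5, 25->9, 27->10, 28->11.5, 28->11.5, 31->13
Step 2: Rank sum for X: R1 = 1.5 + 3 + 5 + 7.5 + 11.5 = 28.5.
Step 3: U_X = R1 - n1(n1+1)/2 = 28.5 - 5*6/2 = 28.5 - 15 = 13.5.
       U_Y = n1*n2 - U_X = 40 - 13.5 = 26.5.
Step 4: Ties are present, so use the tie-corrected normal approximation (with continuity correction) for the p-value.
Step 5: p-value = 0.377803; compare to alpha = 0.05. fail to reject H0.

U_X = 13.5, p = 0.377803, fail to reject H0 at alpha = 0.05.


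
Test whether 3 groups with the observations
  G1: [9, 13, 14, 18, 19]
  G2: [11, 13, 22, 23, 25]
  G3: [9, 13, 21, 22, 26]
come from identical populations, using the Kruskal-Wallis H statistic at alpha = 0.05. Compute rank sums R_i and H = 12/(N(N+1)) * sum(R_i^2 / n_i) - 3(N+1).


Step 1: Combine all N = 15 observations and assign midranks.
sorted (value, group, rank): (9,G1,1.5), (9,G3,1.5), (11,G2,3), (13,G1,5), (13,G2,5), (13,G3,5), (14,G1,7), (18,G1,8), (19,G1,9), (21,G3,10), (22,G2,11.5), (22,G3,11.5), (23,G2,13), (25,G2,14), (26,G3,15)
Step 2: Sum ranks within each group.
R_1 = 30.5 (n_1 = 5)
R_2 = 46.5 (n_2 = 5)
R_3 = 43 (n_3 = 5)
Step 3: H = 12/(N(N+1)) * sum(R_i^2/n_i) - 3(N+1)
     = 12/(15*16) * (30.5^2/5 + 46.5^2/5 + 43^2/5) - 3*16
     = 0.050000 * 988.3 - 48
     = 1.415000.
Step 4: Ties present; correction factor C = 1 - 36/(15^3 - 15) = 0.989286. Corrected H = 1.415000 / 0.989286 = 1.430325.
Step 5: Under H0, H ~ chi^2(2); p-value = 0.489113.
Step 6: alpha = 0.05. fail to reject H0.

H = 1.4303, df = 2, p = 0.489113, fail to reject H0.


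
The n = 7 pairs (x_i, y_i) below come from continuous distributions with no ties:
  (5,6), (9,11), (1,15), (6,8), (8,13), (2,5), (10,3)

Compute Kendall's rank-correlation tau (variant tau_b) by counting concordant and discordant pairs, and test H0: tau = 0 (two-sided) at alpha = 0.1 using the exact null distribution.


Step 1: Enumerate the 21 unordered pairs (i,j) with i<j and classify each by sign(x_j-x_i) * sign(y_j-y_i).
  (1,2):dx=+4,dy=+5->C; (1,3):dx=-4,dy=+9->D; (1,4):dx=+1,dy=+2->C; (1,5):dx=+3,dy=+7->C
  (1,6):dx=-3,dy=-1->C; (1,7):dx=+5,dy=-3->D; (2,3):dx=-8,dy=+4->D; (2,4):dx=-3,dy=-3->C
  (2,5):dx=-1,dy=+2->D; (2,6):dx=-7,dy=-6->C; (2,7):dx=+1,dy=-8->D; (3,4):dx=+5,dy=-7->D
  (3,5):dx=+7,dy=-2->D; (3,6):dx=+1,dy=-10->D; (3,7):dx=+9,dy=-12->D; (4,5):dx=+2,dy=+5->C
  (4,6):dx=-4,dy=-3->C; (4,7):dx=+4,dy=-5->D; (5,6):dx=-6,dy=-8->C; (5,7):dx=+2,dy=-10->D
  (6,7):dx=+8,dy=-2->D
Step 2: C = 9, D = 12, total pairs = 21.
Step 3: tau = (C - D)/(n(n-1)/2) = (9 - 12)/21 = -0.142857.
Step 4: Exact two-sided p-value (enumerate n! = 5040 permutations of y under H0): p = 0.772619.
Step 5: alpha = 0.1. fail to reject H0.

tau_b = -0.1429 (C=9, D=12), p = 0.772619, fail to reject H0.


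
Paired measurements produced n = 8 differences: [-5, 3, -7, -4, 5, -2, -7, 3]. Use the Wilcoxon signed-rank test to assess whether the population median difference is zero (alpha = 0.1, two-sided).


Step 1: Drop any zero differences (none here) and take |d_i|.
|d| = [5, 3, 7, 4, 5, 2, 7, 3]
Step 2: Midrank |d_i| (ties get averaged ranks).
ranks: |5|->5.5, |3|->2.5, |7|->7.5, |4|->4, |5|->5.5, |2|->1, |7|->7.5, |3|->2.5
Step 3: Attach original signs; sum ranks with positive sign and with negative sign.
W+ = 2.5 + 5.5 + 2.5 = 10.5
W- = 5.5 + 7.5 + 4 + 1 + 7.5 = 25.5
(Check: W+ + W- = 36 should equal n(n+1)/2 = 36.)
Step 4: Test statistic W = min(W+, W-) = 10.5.
Step 5: Ties in |d|, so use the tie-corrected normal approximation.
        E[W] = n(n+1)/4 = 8*9/4 = 18.
        Tie groups: |d|=3 (t=2), |d|=5 (t=2), |d|=7 (t=2); sum(t^3 - t) = 18.
        Var[W] = n(n+1)(2n+1)/24 - sum(t^3-t)/48 = 1224/24 - 18/48 = 50.625.
        z = (W - E[W]) / sqrt(Var[W]) = (10.5 - 18) / 7.1151 = -1.0541.
        Two-sided p = 2*Phi(z) = 0.291841.
Step 6: alpha = 0.1. fail to reject H0.

W+ = 10.5, W- = 25.5, W = min = 10.5, p = 0.291841, fail to reject H0.


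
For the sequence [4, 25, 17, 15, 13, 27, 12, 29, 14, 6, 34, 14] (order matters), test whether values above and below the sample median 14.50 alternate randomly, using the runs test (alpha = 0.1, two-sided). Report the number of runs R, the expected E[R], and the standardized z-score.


Step 1: Compute median = 14.50; label A = above, B = below.
Labels in order: BAAABABABBAB  (n_A = 6, n_B = 6)
Step 2: Count runs R = 9.
Step 3: Under H0 (random ordering), E[R] = 2*n_A*n_B/(n_A+n_B) + 1 = 2*6*6/12 + 1 = 7.0000.
        Var[R] = 2*n_A*n_B*(2*n_A*n_B - n_A - n_B) / ((n_A+n_B)^2 * (n_A+n_B-1)) = 4320/1584 = 2.7273.
        SD[R] = 1.6514.
Step 4: Continuity-corrected z = (R - 0.5 - E[R]) / SD[R] = (9 - 0.5 - 7.0000) / 1.6514 = 0.9083.
Step 5: Two-sided p-value via normal approximation = 2*(1 - Phi(|z|)) = 0.363722.
Step 6: alpha = 0.1. fail to reject H0.

R = 9, z = 0.9083, p = 0.363722, fail to reject H0.


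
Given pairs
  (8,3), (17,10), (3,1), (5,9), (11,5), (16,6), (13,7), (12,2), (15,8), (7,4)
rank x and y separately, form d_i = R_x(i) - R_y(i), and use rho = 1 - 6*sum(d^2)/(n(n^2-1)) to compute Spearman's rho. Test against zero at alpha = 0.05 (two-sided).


Step 1: Rank x and y separately (midranks; no ties here).
rank(x): 8->4, 17->10, 3->1, 5->2, 11->5, 16->9, 13->7, 12->6, 15->8, 7->3
rank(y): 3->3, 10->10, 1->1, 9->9, 5->5, 6->6, 7->7, 2->2, 8->8, 4->4
Step 2: d_i = R_x(i) - R_y(i); compute d_i^2.
  (4-3)^2=1, (10-10)^2=0, (1-1)^2=0, (2-9)^2=49, (5-5)^2=0, (9-6)^2=9, (7-7)^2=0, (6-2)^2=16, (8-8)^2=0, (3-4)^2=1
sum(d^2) = 76.
Step 3: rho = 1 - 6*76 / (10*(10^2 - 1)) = 1 - 456/990 = 0.539394.
Step 4: Under H0, t = rho * sqrt((n-2)/(1-rho^2)) = 1.8118 ~ t(8).
Step 5: Two-sided p-value from the t-distribution with 8 df = 0.107593.
Step 6: alpha = 0.05. fail to reject H0.

rho = 0.5394, p = 0.107593, fail to reject H0 at alpha = 0.05.


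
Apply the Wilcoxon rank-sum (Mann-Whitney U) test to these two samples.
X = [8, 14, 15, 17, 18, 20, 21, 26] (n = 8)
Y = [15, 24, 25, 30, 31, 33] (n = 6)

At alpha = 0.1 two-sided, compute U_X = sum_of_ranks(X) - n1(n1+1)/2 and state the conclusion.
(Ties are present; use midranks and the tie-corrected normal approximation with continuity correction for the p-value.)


Step 1: Combine and sort all 14 observations; assign midranks.
sorted (value, group): (8,X), (14,X), (15,X), (15,Y), (17,X), (18,X), (20,X), (21,X), (24,Y), (25,Y), (26,X), (30,Y), (31,Y), (33,Y)
ranks: 8->1, 14->2, 15->3.5, 15->3.5, 17->5, 18->6, 20->7, 21->8, 24->9, 25->10, 26->11, 30->12, 31->13, 33->14
Step 2: Rank sum for X: R1 = 1 + 2 + 3.5 + 5 + 6 + 7 + 8 + 11 = 43.5.
Step 3: U_X = R1 - n1(n1+1)/2 = 43.5 - 8*9/2 = 43.5 - 36 = 7.5.
       U_Y = n1*n2 - U_X = 48 - 7.5 = 40.5.
Step 4: Ties are present, so use the tie-corrected normal approximation (with continuity correction) for the p-value.
Step 5: p-value = 0.038653; compare to alpha = 0.1. reject H0.

U_X = 7.5, p = 0.038653, reject H0 at alpha = 0.1.


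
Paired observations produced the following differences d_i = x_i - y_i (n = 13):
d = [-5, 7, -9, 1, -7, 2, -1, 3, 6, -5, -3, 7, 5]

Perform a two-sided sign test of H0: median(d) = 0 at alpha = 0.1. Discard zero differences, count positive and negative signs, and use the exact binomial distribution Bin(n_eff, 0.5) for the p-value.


Step 1: Discard zero differences. Original n = 13; n_eff = number of nonzero differences = 13.
Nonzero differences (with sign): -5, +7, -9, +1, -7, +2, -1, +3, +6, -5, -3, +7, +5
Step 2: Count signs: positive = 7, negative = 6.
Step 3: Under H0: P(positive) = 0.5, so the number of positives S ~ Bin(13, 0.5).
Step 4: Two-sided exact p-value = sum of Bin(13,0.5) probabilities at or below the observed probability = 1.000000.
Step 5: alpha = 0.1. fail to reject H0.

n_eff = 13, pos = 7, neg = 6, p = 1.000000, fail to reject H0.


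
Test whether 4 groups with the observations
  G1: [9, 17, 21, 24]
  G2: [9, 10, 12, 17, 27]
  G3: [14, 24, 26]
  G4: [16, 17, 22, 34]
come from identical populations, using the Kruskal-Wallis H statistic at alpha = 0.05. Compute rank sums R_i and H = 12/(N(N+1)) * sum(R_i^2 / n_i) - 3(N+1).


Step 1: Combine all N = 16 observations and assign midranks.
sorted (value, group, rank): (9,G1,1.5), (9,G2,1.5), (10,G2,3), (12,G2,4), (14,G3,5), (16,G4,6), (17,G1,8), (17,G2,8), (17,G4,8), (21,G1,10), (22,G4,11), (24,G1,12.5), (24,G3,12.5), (26,G3,14), (27,G2,15), (34,G4,16)
Step 2: Sum ranks within each group.
R_1 = 32 (n_1 = 4)
R_2 = 31.5 (n_2 = 5)
R_3 = 31.5 (n_3 = 3)
R_4 = 41 (n_4 = 4)
Step 3: H = 12/(N(N+1)) * sum(R_i^2/n_i) - 3(N+1)
     = 12/(16*17) * (32^2/4 + 31.5^2/5 + 31.5^2/3 + 41^2/4) - 3*17
     = 0.044118 * 1205.45 - 51
     = 2.181618.
Step 4: Ties present; correction factor C = 1 - 36/(16^3 - 16) = 0.991176. Corrected H = 2.181618 / 0.991176 = 2.201039.
Step 5: Under H0, H ~ chi^2(3); p-value = 0.531744.
Step 6: alpha = 0.05. fail to reject H0.

H = 2.2010, df = 3, p = 0.531744, fail to reject H0.


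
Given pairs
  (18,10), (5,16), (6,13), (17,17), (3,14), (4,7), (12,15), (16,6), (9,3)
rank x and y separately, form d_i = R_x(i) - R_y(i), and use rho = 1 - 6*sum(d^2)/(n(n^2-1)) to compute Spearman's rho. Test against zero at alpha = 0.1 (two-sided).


Step 1: Rank x and y separately (midranks; no ties here).
rank(x): 18->9, 5->3, 6->4, 17->8, 3->1, 4->2, 12->6, 16->7, 9->5
rank(y): 10->4, 16->8, 13->5, 17->9, 14->6, 7->3, 15->7, 6->2, 3->1
Step 2: d_i = R_x(i) - R_y(i); compute d_i^2.
  (9-4)^2=25, (3-8)^2=25, (4-5)^2=1, (8-9)^2=1, (1-6)^2=25, (2-3)^2=1, (6-7)^2=1, (7-2)^2=25, (5-1)^2=16
sum(d^2) = 120.
Step 3: rho = 1 - 6*120 / (9*(9^2 - 1)) = 1 - 720/720 = 0.000000.
Step 4: Under H0, t = rho * sqrt((n-2)/(1-rho^2)) = 0.0000 ~ t(7).
Step 5: Two-sided p-value from the t-distribution with 7 df = 1.000000.
Step 6: alpha = 0.1. fail to reject H0.

rho = 0.0000, p = 1.000000, fail to reject H0 at alpha = 0.1.


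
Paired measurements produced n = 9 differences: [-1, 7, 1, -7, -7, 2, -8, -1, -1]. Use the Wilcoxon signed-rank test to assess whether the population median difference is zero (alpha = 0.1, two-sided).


Step 1: Drop any zero differences (none here) and take |d_i|.
|d| = [1, 7, 1, 7, 7, 2, 8, 1, 1]
Step 2: Midrank |d_i| (ties get averaged ranks).
ranks: |1|->2.5, |7|->7, |1|->2.5, |7|->7, |7|->7, |2|->5, |8|->9, |1|->2.5, |1|->2.5
Step 3: Attach original signs; sum ranks with positive sign and with negative sign.
W+ = 7 + 2.5 + 5 = 14.5
W- = 2.5 + 7 + 7 + 9 + 2.5 + 2.5 = 30.5
(Check: W+ + W- = 45 should equal n(n+1)/2 = 45.)
Step 4: Test statistic W = min(W+, W-) = 14.5.
Step 5: Ties in |d|, so use the tie-corrected normal approximation.
        E[W] = n(n+1)/4 = 9*10/4 = 22.5.
        Tie groups: |d|=1 (t=4), |d|=7 (t=3); sum(t^3 - t) = 84.
        Var[W] = n(n+1)(2n+1)/24 - sum(t^3-t)/48 = 1710/24 - 84/48 = 69.5.
        z = (W - E[W]) / sqrt(Var[W]) = (14.5 - 22.5) / 8.3367 = -0.9596.
        Two-sided p = 2*Phi(z) = 0.337248.
Step 6: alpha = 0.1. fail to reject H0.

W+ = 14.5, W- = 30.5, W = min = 14.5, p = 0.337248, fail to reject H0.


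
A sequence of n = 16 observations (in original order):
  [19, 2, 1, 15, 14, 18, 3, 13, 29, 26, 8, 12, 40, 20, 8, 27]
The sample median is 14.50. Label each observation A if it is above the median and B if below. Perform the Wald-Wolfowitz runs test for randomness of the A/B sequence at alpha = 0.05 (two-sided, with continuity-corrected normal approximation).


Step 1: Compute median = 14.50; label A = above, B = below.
Labels in order: ABBABABBAABBAABA  (n_A = 8, n_B = 8)
Step 2: Count runs R = 11.
Step 3: Under H0 (random ordering), E[R] = 2*n_A*n_B/(n_A+n_B) + 1 = 2*8*8/16 + 1 = 9.0000.
        Var[R] = 2*n_A*n_B*(2*n_A*n_B - n_A - n_B) / ((n_A+n_B)^2 * (n_A+n_B-1)) = 14336/3840 = 3.7333.
        SD[R] = 1.9322.
Step 4: Continuity-corrected z = (R - 0.5 - E[R]) / SD[R] = (11 - 0.5 - 9.0000) / 1.9322 = 0.7763.
Step 5: Two-sided p-value via normal approximation = 2*(1 - Phi(|z|)) = 0.437558.
Step 6: alpha = 0.05. fail to reject H0.

R = 11, z = 0.7763, p = 0.437558, fail to reject H0.


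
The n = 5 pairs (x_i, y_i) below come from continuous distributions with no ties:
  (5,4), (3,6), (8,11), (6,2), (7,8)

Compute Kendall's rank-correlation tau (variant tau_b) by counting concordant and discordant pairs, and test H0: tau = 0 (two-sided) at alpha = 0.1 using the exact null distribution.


Step 1: Enumerate the 10 unordered pairs (i,j) with i<j and classify each by sign(x_j-x_i) * sign(y_j-y_i).
  (1,2):dx=-2,dy=+2->D; (1,3):dx=+3,dy=+7->C; (1,4):dx=+1,dy=-2->D; (1,5):dx=+2,dy=+4->C
  (2,3):dx=+5,dy=+5->C; (2,4):dx=+3,dy=-4->D; (2,5):dx=+4,dy=+2->C; (3,4):dx=-2,dy=-9->C
  (3,5):dx=-1,dy=-3->C; (4,5):dx=+1,dy=+6->C
Step 2: C = 7, D = 3, total pairs = 10.
Step 3: tau = (C - D)/(n(n-1)/2) = (7 - 3)/10 = 0.400000.
Step 4: Exact two-sided p-value (enumerate n! = 120 permutations of y under H0): p = 0.483333.
Step 5: alpha = 0.1. fail to reject H0.

tau_b = 0.4000 (C=7, D=3), p = 0.483333, fail to reject H0.


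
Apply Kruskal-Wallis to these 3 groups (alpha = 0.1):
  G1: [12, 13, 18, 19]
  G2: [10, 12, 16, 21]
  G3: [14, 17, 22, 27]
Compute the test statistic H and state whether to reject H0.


Step 1: Combine all N = 12 observations and assign midranks.
sorted (value, group, rank): (10,G2,1), (12,G1,2.5), (12,G2,2.5), (13,G1,4), (14,G3,5), (16,G2,6), (17,G3,7), (18,G1,8), (19,G1,9), (21,G2,10), (22,G3,11), (27,G3,12)
Step 2: Sum ranks within each group.
R_1 = 23.5 (n_1 = 4)
R_2 = 19.5 (n_2 = 4)
R_3 = 35 (n_3 = 4)
Step 3: H = 12/(N(N+1)) * sum(R_i^2/n_i) - 3(N+1)
     = 12/(12*13) * (23.5^2/4 + 19.5^2/4 + 35^2/4) - 3*13
     = 0.076923 * 539.375 - 39
     = 2.490385.
Step 4: Ties present; correction factor C = 1 - 6/(12^3 - 12) = 0.996503. Corrected H = 2.490385 / 0.996503 = 2.499123.
Step 5: Under H0, H ~ chi^2(2); p-value = 0.286630.
Step 6: alpha = 0.1. fail to reject H0.

H = 2.4991, df = 2, p = 0.286630, fail to reject H0.


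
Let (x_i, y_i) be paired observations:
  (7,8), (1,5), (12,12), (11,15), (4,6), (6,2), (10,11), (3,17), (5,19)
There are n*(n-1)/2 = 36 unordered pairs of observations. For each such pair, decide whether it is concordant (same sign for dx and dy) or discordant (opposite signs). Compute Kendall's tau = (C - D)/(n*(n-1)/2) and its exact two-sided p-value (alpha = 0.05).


Step 1: Enumerate the 36 unordered pairs (i,j) with i<j and classify each by sign(x_j-x_i) * sign(y_j-y_i).
  (1,2):dx=-6,dy=-3->C; (1,3):dx=+5,dy=+4->C; (1,4):dx=+4,dy=+7->C; (1,5):dx=-3,dy=-2->C
  (1,6):dx=-1,dy=-6->C; (1,7):dx=+3,dy=+3->C; (1,8):dx=-4,dy=+9->D; (1,9):dx=-2,dy=+11->D
  (2,3):dx=+11,dy=+7->C; (2,4):dx=+10,dy=+10->C; (2,5):dx=+3,dy=+1->C; (2,6):dx=+5,dy=-3->D
  (2,7):dx=+9,dy=+6->C; (2,8):dx=+2,dy=+12->C; (2,9):dx=+4,dy=+14->C; (3,4):dx=-1,dy=+3->D
  (3,5):dx=-8,dy=-6->C; (3,6):dx=-6,dy=-10->C; (3,7):dx=-2,dy=-1->C; (3,8):dx=-9,dy=+5->D
  (3,9):dx=-7,dy=+7->D; (4,5):dx=-7,dy=-9->C; (4,6):dx=-5,dy=-13->C; (4,7):dx=-1,dy=-4->C
  (4,8):dx=-8,dy=+2->D; (4,9):dx=-6,dy=+4->D; (5,6):dx=+2,dy=-4->D; (5,7):dx=+6,dy=+5->C
  (5,8):dx=-1,dy=+11->D; (5,9):dx=+1,dy=+13->C; (6,7):dx=+4,dy=+9->C; (6,8):dx=-3,dy=+15->D
  (6,9):dx=-1,dy=+17->D; (7,8):dx=-7,dy=+6->D; (7,9):dx=-5,dy=+8->D; (8,9):dx=+2,dy=+2->C
Step 2: C = 22, D = 14, total pairs = 36.
Step 3: tau = (C - D)/(n(n-1)/2) = (22 - 14)/36 = 0.222222.
Step 4: Exact two-sided p-value (enumerate n! = 362880 permutations of y under H0): p = 0.476709.
Step 5: alpha = 0.05. fail to reject H0.

tau_b = 0.2222 (C=22, D=14), p = 0.476709, fail to reject H0.


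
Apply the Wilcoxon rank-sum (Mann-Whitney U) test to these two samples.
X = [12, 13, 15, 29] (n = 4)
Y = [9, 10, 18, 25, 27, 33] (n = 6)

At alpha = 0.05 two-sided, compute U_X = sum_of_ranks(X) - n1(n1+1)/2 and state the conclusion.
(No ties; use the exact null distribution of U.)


Step 1: Combine and sort all 10 observations; assign midranks.
sorted (value, group): (9,Y), (10,Y), (12,X), (13,X), (15,X), (18,Y), (25,Y), (27,Y), (29,X), (33,Y)
ranks: 9->1, 10->2, 12->3, 13->4, 15->5, 18->6, 25->7, 27->8, 29->9, 33->10
Step 2: Rank sum for X: R1 = 3 + 4 + 5 + 9 = 21.
Step 3: U_X = R1 - n1(n1+1)/2 = 21 - 4*5/2 = 21 - 10 = 11.
       U_Y = n1*n2 - U_X = 24 - 11 = 13.
Step 4: No ties, so the exact null distribution of U (based on enumerating the C(10,4) = 210 equally likely rank assignments) gives the two-sided p-value.
Step 5: p-value = 0.914286; compare to alpha = 0.05. fail to reject H0.

U_X = 11, p = 0.914286, fail to reject H0 at alpha = 0.05.


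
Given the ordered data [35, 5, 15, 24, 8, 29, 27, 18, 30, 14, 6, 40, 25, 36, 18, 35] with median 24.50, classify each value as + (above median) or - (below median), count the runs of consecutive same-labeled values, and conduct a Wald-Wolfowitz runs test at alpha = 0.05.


Step 1: Compute median = 24.50; label A = above, B = below.
Labels in order: ABBBBAABABBAAABA  (n_A = 8, n_B = 8)
Step 2: Count runs R = 9.
Step 3: Under H0 (random ordering), E[R] = 2*n_A*n_B/(n_A+n_B) + 1 = 2*8*8/16 + 1 = 9.0000.
        Var[R] = 2*n_A*n_B*(2*n_A*n_B - n_A - n_B) / ((n_A+n_B)^2 * (n_A+n_B-1)) = 14336/3840 = 3.7333.
        SD[R] = 1.9322.
Step 4: R = E[R], so z = 0 with no continuity correction.
Step 5: Two-sided p-value via normal approximation = 2*(1 - Phi(|z|)) = 1.000000.
Step 6: alpha = 0.05. fail to reject H0.

R = 9, z = 0.0000, p = 1.000000, fail to reject H0.


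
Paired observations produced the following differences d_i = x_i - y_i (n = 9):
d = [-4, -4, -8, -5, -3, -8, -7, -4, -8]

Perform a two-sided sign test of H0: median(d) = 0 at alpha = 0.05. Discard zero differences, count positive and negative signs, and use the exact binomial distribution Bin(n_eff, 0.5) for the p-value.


Step 1: Discard zero differences. Original n = 9; n_eff = number of nonzero differences = 9.
Nonzero differences (with sign): -4, -4, -8, -5, -3, -8, -7, -4, -8
Step 2: Count signs: positive = 0, negative = 9.
Step 3: Under H0: P(positive) = 0.5, so the number of positives S ~ Bin(9, 0.5).
Step 4: Two-sided exact p-value = sum of Bin(9,0.5) probabilities at or below the observed probability = 0.003906.
Step 5: alpha = 0.05. reject H0.

n_eff = 9, pos = 0, neg = 9, p = 0.003906, reject H0.


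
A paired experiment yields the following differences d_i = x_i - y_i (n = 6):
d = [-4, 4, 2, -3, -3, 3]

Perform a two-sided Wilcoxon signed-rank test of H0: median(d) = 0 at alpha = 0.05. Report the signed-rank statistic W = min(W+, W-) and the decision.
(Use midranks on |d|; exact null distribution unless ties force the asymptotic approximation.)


Step 1: Drop any zero differences (none here) and take |d_i|.
|d| = [4, 4, 2, 3, 3, 3]
Step 2: Midrank |d_i| (ties get averaged ranks).
ranks: |4|->5.5, |4|->5.5, |2|->1, |3|->3, |3|->3, |3|->3
Step 3: Attach original signs; sum ranks with positive sign and with negative sign.
W+ = 5.5 + 1 + 3 = 9.5
W- = 5.5 + 3 + 3 = 11.5
(Check: W+ + W- = 21 should equal n(n+1)/2 = 21.)
Step 4: Test statistic W = min(W+, W-) = 9.5.
Step 5: Ties in |d|, so use the tie-corrected normal approximation.
        E[W] = n(n+1)/4 = 6*7/4 = 10.5.
        Tie groups: |d|=3 (t=3), |d|=4 (t=2); sum(t^3 - t) = 30.
        Var[W] = n(n+1)(2n+1)/24 - sum(t^3-t)/48 = 546/24 - 30/48 = 22.125.
        z = (W - E[W]) / sqrt(Var[W]) = (9.5 - 10.5) / 4.7037 = -0.2126.
        Two-sided p = 2*Phi(z) = 0.831641.
Step 6: alpha = 0.05. fail to reject H0.

W+ = 9.5, W- = 11.5, W = min = 9.5, p = 0.831641, fail to reject H0.


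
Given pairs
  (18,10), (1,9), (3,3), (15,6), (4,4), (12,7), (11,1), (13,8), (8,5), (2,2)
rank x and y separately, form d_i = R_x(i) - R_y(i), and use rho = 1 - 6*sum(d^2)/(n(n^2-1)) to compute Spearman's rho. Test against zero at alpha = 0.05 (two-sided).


Step 1: Rank x and y separately (midranks; no ties here).
rank(x): 18->10, 1->1, 3->3, 15->9, 4->4, 12->7, 11->6, 13->8, 8->5, 2->2
rank(y): 10->10, 9->9, 3->3, 6->6, 4->4, 7->7, 1->1, 8->8, 5->5, 2->2
Step 2: d_i = R_x(i) - R_y(i); compute d_i^2.
  (10-10)^2=0, (1-9)^2=64, (3-3)^2=0, (9-6)^2=9, (4-4)^2=0, (7-7)^2=0, (6-1)^2=25, (8-8)^2=0, (5-5)^2=0, (2-2)^2=0
sum(d^2) = 98.
Step 3: rho = 1 - 6*98 / (10*(10^2 - 1)) = 1 - 588/990 = 0.406061.
Step 4: Under H0, t = rho * sqrt((n-2)/(1-rho^2)) = 1.2568 ~ t(8).
Step 5: Two-sided p-value from the t-distribution with 8 df = 0.244282.
Step 6: alpha = 0.05. fail to reject H0.

rho = 0.4061, p = 0.244282, fail to reject H0 at alpha = 0.05.


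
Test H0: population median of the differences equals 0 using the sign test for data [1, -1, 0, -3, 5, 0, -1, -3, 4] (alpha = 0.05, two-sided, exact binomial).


Step 1: Discard zero differences. Original n = 9; n_eff = number of nonzero differences = 7.
Nonzero differences (with sign): +1, -1, -3, +5, -1, -3, +4
Step 2: Count signs: positive = 3, negative = 4.
Step 3: Under H0: P(positive) = 0.5, so the number of positives S ~ Bin(7, 0.5).
Step 4: Two-sided exact p-value = sum of Bin(7,0.5) probabilities at or below the observed probability = 1.000000.
Step 5: alpha = 0.05. fail to reject H0.

n_eff = 7, pos = 3, neg = 4, p = 1.000000, fail to reject H0.


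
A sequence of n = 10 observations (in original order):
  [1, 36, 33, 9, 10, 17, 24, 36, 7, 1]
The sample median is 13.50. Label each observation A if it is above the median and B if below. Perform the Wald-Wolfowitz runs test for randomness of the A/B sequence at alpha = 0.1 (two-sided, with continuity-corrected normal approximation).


Step 1: Compute median = 13.50; label A = above, B = below.
Labels in order: BAABBAAABB  (n_A = 5, n_B = 5)
Step 2: Count runs R = 5.
Step 3: Under H0 (random ordering), E[R] = 2*n_A*n_B/(n_A+n_B) + 1 = 2*5*5/10 + 1 = 6.0000.
        Var[R] = 2*n_A*n_B*(2*n_A*n_B - n_A - n_B) / ((n_A+n_B)^2 * (n_A+n_B-1)) = 2000/900 = 2.2222.
        SD[R] = 1.4907.
Step 4: Continuity-corrected z = (R + 0.5 - E[R]) / SD[R] = (5 + 0.5 - 6.0000) / 1.4907 = -0.3354.
Step 5: Two-sided p-value via normal approximation = 2*(1 - Phi(|z|)) = 0.737316.
Step 6: alpha = 0.1. fail to reject H0.

R = 5, z = -0.3354, p = 0.737316, fail to reject H0.


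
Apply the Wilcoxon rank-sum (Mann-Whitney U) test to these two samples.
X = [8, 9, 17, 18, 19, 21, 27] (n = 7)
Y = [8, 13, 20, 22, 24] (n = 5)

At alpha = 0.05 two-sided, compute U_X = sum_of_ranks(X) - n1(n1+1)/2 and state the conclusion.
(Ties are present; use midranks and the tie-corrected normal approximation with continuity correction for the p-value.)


Step 1: Combine and sort all 12 observations; assign midranks.
sorted (value, group): (8,X), (8,Y), (9,X), (13,Y), (17,X), (18,X), (19,X), (20,Y), (21,X), (22,Y), (24,Y), (27,X)
ranks: 8->1.5, 8->1.5, 9->3, 13->4, 17->5, 18->6, 19->7, 20->8, 21->9, 22->10, 24->11, 27->12
Step 2: Rank sum for X: R1 = 1.5 + 3 + 5 + 6 + 7 + 9 + 12 = 43.5.
Step 3: U_X = R1 - n1(n1+1)/2 = 43.5 - 7*8/2 = 43.5 - 28 = 15.5.
       U_Y = n1*n2 - U_X = 35 - 15.5 = 19.5.
Step 4: Ties are present, so use the tie-corrected normal approximation (with continuity correction) for the p-value.
Step 5: p-value = 0.807210; compare to alpha = 0.05. fail to reject H0.

U_X = 15.5, p = 0.807210, fail to reject H0 at alpha = 0.05.


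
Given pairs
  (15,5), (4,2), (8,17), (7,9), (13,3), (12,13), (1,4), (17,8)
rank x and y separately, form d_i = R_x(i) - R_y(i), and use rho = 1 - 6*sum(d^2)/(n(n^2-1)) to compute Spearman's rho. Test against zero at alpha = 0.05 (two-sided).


Step 1: Rank x and y separately (midranks; no ties here).
rank(x): 15->7, 4->2, 8->4, 7->3, 13->6, 12->5, 1->1, 17->8
rank(y): 5->4, 2->1, 17->8, 9->6, 3->2, 13->7, 4->3, 8->5
Step 2: d_i = R_x(i) - R_y(i); compute d_i^2.
  (7-4)^2=9, (2-1)^2=1, (4-8)^2=16, (3-6)^2=9, (6-2)^2=16, (5-7)^2=4, (1-3)^2=4, (8-5)^2=9
sum(d^2) = 68.
Step 3: rho = 1 - 6*68 / (8*(8^2 - 1)) = 1 - 408/504 = 0.190476.
Step 4: Under H0, t = rho * sqrt((n-2)/(1-rho^2)) = 0.4753 ~ t(6).
Step 5: Two-sided p-value from the t-distribution with 6 df = 0.651401.
Step 6: alpha = 0.05. fail to reject H0.

rho = 0.1905, p = 0.651401, fail to reject H0 at alpha = 0.05.


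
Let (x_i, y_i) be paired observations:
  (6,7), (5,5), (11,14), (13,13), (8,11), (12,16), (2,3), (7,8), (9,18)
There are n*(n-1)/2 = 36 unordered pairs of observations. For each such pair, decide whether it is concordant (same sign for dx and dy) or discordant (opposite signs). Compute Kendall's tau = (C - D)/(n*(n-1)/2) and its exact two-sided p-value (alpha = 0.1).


Step 1: Enumerate the 36 unordered pairs (i,j) with i<j and classify each by sign(x_j-x_i) * sign(y_j-y_i).
  (1,2):dx=-1,dy=-2->C; (1,3):dx=+5,dy=+7->C; (1,4):dx=+7,dy=+6->C; (1,5):dx=+2,dy=+4->C
  (1,6):dx=+6,dy=+9->C; (1,7):dx=-4,dy=-4->C; (1,8):dx=+1,dy=+1->C; (1,9):dx=+3,dy=+11->C
  (2,3):dx=+6,dy=+9->C; (2,4):dx=+8,dy=+8->C; (2,5):dx=+3,dy=+6->C; (2,6):dx=+7,dy=+11->C
  (2,7):dx=-3,dy=-2->C; (2,8):dx=+2,dy=+3->C; (2,9):dx=+4,dy=+13->C; (3,4):dx=+2,dy=-1->D
  (3,5):dx=-3,dy=-3->C; (3,6):dx=+1,dy=+2->C; (3,7):dx=-9,dy=-11->C; (3,8):dx=-4,dy=-6->C
  (3,9):dx=-2,dy=+4->D; (4,5):dx=-5,dy=-2->C; (4,6):dx=-1,dy=+3->D; (4,7):dx=-11,dy=-10->C
  (4,8):dx=-6,dy=-5->C; (4,9):dx=-4,dy=+5->D; (5,6):dx=+4,dy=+5->C; (5,7):dx=-6,dy=-8->C
  (5,8):dx=-1,dy=-3->C; (5,9):dx=+1,dy=+7->C; (6,7):dx=-10,dy=-13->C; (6,8):dx=-5,dy=-8->C
  (6,9):dx=-3,dy=+2->D; (7,8):dx=+5,dy=+5->C; (7,9):dx=+7,dy=+15->C; (8,9):dx=+2,dy=+10->C
Step 2: C = 31, D = 5, total pairs = 36.
Step 3: tau = (C - D)/(n(n-1)/2) = (31 - 5)/36 = 0.722222.
Step 4: Exact two-sided p-value (enumerate n! = 362880 permutations of y under H0): p = 0.005886.
Step 5: alpha = 0.1. reject H0.

tau_b = 0.7222 (C=31, D=5), p = 0.005886, reject H0.


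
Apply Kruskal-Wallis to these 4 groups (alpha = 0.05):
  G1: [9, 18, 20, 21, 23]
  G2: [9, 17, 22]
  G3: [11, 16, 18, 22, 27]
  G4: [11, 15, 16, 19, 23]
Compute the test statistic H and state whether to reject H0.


Step 1: Combine all N = 18 observations and assign midranks.
sorted (value, group, rank): (9,G1,1.5), (9,G2,1.5), (11,G3,3.5), (11,G4,3.5), (15,G4,5), (16,G3,6.5), (16,G4,6.5), (17,G2,8), (18,G1,9.5), (18,G3,9.5), (19,G4,11), (20,G1,12), (21,G1,13), (22,G2,14.5), (22,G3,14.5), (23,G1,16.5), (23,G4,16.5), (27,G3,18)
Step 2: Sum ranks within each group.
R_1 = 52.5 (n_1 = 5)
R_2 = 24 (n_2 = 3)
R_3 = 52 (n_3 = 5)
R_4 = 42.5 (n_4 = 5)
Step 3: H = 12/(N(N+1)) * sum(R_i^2/n_i) - 3(N+1)
     = 12/(18*19) * (52.5^2/5 + 24^2/3 + 52^2/5 + 42.5^2/5) - 3*19
     = 0.035088 * 1645.3 - 57
     = 0.729825.
Step 4: Ties present; correction factor C = 1 - 36/(18^3 - 18) = 0.993808. Corrected H = 0.729825 / 0.993808 = 0.734372.
Step 5: Under H0, H ~ chi^2(3); p-value = 0.865091.
Step 6: alpha = 0.05. fail to reject H0.

H = 0.7344, df = 3, p = 0.865091, fail to reject H0.


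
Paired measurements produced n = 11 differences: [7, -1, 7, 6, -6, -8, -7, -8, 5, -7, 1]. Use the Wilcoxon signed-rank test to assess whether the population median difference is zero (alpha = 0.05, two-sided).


Step 1: Drop any zero differences (none here) and take |d_i|.
|d| = [7, 1, 7, 6, 6, 8, 7, 8, 5, 7, 1]
Step 2: Midrank |d_i| (ties get averaged ranks).
ranks: |7|->7.5, |1|->1.5, |7|->7.5, |6|->4.5, |6|->4.5, |8|->10.5, |7|->7.5, |8|->10.5, |5|->3, |7|->7.5, |1|->1.5
Step 3: Attach original signs; sum ranks with positive sign and with negative sign.
W+ = 7.5 + 7.5 + 4.5 + 3 + 1.5 = 24
W- = 1.5 + 4.5 + 10.5 + 7.5 + 10.5 + 7.5 = 42
(Check: W+ + W- = 66 should equal n(n+1)/2 = 66.)
Step 4: Test statistic W = min(W+, W-) = 24.
Step 5: Ties in |d|, so use the tie-corrected normal approximation.
        E[W] = n(n+1)/4 = 11*12/4 = 33.
        Tie groups: |d|=1 (t=2), |d|=6 (t=2), |d|=7 (t=4), |d|=8 (t=2); sum(t^3 - t) = 78.
        Var[W] = n(n+1)(2n+1)/24 - sum(t^3-t)/48 = 3036/24 - 78/48 = 124.875.
        z = (W - E[W]) / sqrt(Var[W]) = (24 - 33) / 11.1747 = -0.8054.
        Two-sided p = 2*Phi(z) = 0.420596.
Step 6: alpha = 0.05. fail to reject H0.

W+ = 24, W- = 42, W = min = 24, p = 0.420596, fail to reject H0.


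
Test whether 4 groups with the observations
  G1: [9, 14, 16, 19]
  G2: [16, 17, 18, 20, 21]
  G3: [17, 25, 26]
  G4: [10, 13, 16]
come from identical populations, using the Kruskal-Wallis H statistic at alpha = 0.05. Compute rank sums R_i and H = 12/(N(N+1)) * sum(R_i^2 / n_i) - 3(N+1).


Step 1: Combine all N = 15 observations and assign midranks.
sorted (value, group, rank): (9,G1,1), (10,G4,2), (13,G4,3), (14,G1,4), (16,G1,6), (16,G2,6), (16,G4,6), (17,G2,8.5), (17,G3,8.5), (18,G2,10), (19,G1,11), (20,G2,12), (21,G2,13), (25,G3,14), (26,G3,15)
Step 2: Sum ranks within each group.
R_1 = 22 (n_1 = 4)
R_2 = 49.5 (n_2 = 5)
R_3 = 37.5 (n_3 = 3)
R_4 = 11 (n_4 = 3)
Step 3: H = 12/(N(N+1)) * sum(R_i^2/n_i) - 3(N+1)
     = 12/(15*16) * (22^2/4 + 49.5^2/5 + 37.5^2/3 + 11^2/3) - 3*16
     = 0.050000 * 1120.13 - 48
     = 8.006667.
Step 4: Ties present; correction factor C = 1 - 30/(15^3 - 15) = 0.991071. Corrected H = 8.006667 / 0.991071 = 8.078799.
Step 5: Under H0, H ~ chi^2(3); p-value = 0.044411.
Step 6: alpha = 0.05. reject H0.

H = 8.0788, df = 3, p = 0.044411, reject H0.


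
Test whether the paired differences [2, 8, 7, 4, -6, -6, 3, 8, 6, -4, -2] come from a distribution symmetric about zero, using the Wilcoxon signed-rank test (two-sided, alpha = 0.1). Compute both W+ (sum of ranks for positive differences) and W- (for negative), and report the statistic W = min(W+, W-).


Step 1: Drop any zero differences (none here) and take |d_i|.
|d| = [2, 8, 7, 4, 6, 6, 3, 8, 6, 4, 2]
Step 2: Midrank |d_i| (ties get averaged ranks).
ranks: |2|->1.5, |8|->10.5, |7|->9, |4|->4.5, |6|->7, |6|->7, |3|->3, |8|->10.5, |6|->7, |4|->4.5, |2|->1.5
Step 3: Attach original signs; sum ranks with positive sign and with negative sign.
W+ = 1.5 + 10.5 + 9 + 4.5 + 3 + 10.5 + 7 = 46
W- = 7 + 7 + 4.5 + 1.5 = 20
(Check: W+ + W- = 66 should equal n(n+1)/2 = 66.)
Step 4: Test statistic W = min(W+, W-) = 20.
Step 5: Ties in |d|, so use the tie-corrected normal approximation.
        E[W] = n(n+1)/4 = 11*12/4 = 33.
        Tie groups: |d|=2 (t=2), |d|=4 (t=2), |d|=6 (t=3), |d|=8 (t=2); sum(t^3 - t) = 42.
        Var[W] = n(n+1)(2n+1)/24 - sum(t^3-t)/48 = 3036/24 - 42/48 = 125.625.
        z = (W - E[W]) / sqrt(Var[W]) = (20 - 33) / 11.2083 = -1.1599.
        Two-sided p = 2*Phi(z) = 0.246106.
Step 6: alpha = 0.1. fail to reject H0.

W+ = 46, W- = 20, W = min = 20, p = 0.246106, fail to reject H0.


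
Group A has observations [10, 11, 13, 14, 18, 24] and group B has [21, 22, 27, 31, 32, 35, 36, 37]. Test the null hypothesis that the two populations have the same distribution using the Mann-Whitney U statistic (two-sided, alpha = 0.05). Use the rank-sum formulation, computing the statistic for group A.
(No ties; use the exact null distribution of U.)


Step 1: Combine and sort all 14 observations; assign midranks.
sorted (value, group): (10,X), (11,X), (13,X), (14,X), (18,X), (21,Y), (22,Y), (24,X), (27,Y), (31,Y), (32,Y), (35,Y), (36,Y), (37,Y)
ranks: 10->1, 11->2, 13->3, 14->4, 18->5, 21->6, 22->7, 24->8, 27->9, 31->10, 32->11, 35->12, 36->13, 37->14
Step 2: Rank sum for X: R1 = 1 + 2 + 3 + 4 + 5 + 8 = 23.
Step 3: U_X = R1 - n1(n1+1)/2 = 23 - 6*7/2 = 23 - 21 = 2.
       U_Y = n1*n2 - U_X = 48 - 2 = 46.
Step 4: No ties, so the exact null distribution of U (based on enumerating the C(14,6) = 3003 equally likely rank assignments) gives the two-sided p-value.
Step 5: p-value = 0.002664; compare to alpha = 0.05. reject H0.

U_X = 2, p = 0.002664, reject H0 at alpha = 0.05.


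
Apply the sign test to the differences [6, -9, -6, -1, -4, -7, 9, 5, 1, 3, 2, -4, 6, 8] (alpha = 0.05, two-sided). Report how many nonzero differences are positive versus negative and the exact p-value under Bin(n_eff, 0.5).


Step 1: Discard zero differences. Original n = 14; n_eff = number of nonzero differences = 14.
Nonzero differences (with sign): +6, -9, -6, -1, -4, -7, +9, +5, +1, +3, +2, -4, +6, +8
Step 2: Count signs: positive = 8, negative = 6.
Step 3: Under H0: P(positive) = 0.5, so the number of positives S ~ Bin(14, 0.5).
Step 4: Two-sided exact p-value = sum of Bin(14,0.5) probabilities at or below the observed probability = 0.790527.
Step 5: alpha = 0.05. fail to reject H0.

n_eff = 14, pos = 8, neg = 6, p = 0.790527, fail to reject H0.


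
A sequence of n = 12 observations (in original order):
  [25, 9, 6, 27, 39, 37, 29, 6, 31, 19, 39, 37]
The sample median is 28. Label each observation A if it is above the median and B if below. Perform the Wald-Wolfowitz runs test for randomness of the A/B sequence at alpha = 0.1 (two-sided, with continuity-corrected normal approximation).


Step 1: Compute median = 28; label A = above, B = below.
Labels in order: BBBBAAABABAA  (n_A = 6, n_B = 6)
Step 2: Count runs R = 6.
Step 3: Under H0 (random ordering), E[R] = 2*n_A*n_B/(n_A+n_B) + 1 = 2*6*6/12 + 1 = 7.0000.
        Var[R] = 2*n_A*n_B*(2*n_A*n_B - n_A - n_B) / ((n_A+n_B)^2 * (n_A+n_B-1)) = 4320/1584 = 2.7273.
        SD[R] = 1.6514.
Step 4: Continuity-corrected z = (R + 0.5 - E[R]) / SD[R] = (6 + 0.5 - 7.0000) / 1.6514 = -0.3028.
Step 5: Two-sided p-value via normal approximation = 2*(1 - Phi(|z|)) = 0.762069.
Step 6: alpha = 0.1. fail to reject H0.

R = 6, z = -0.3028, p = 0.762069, fail to reject H0.


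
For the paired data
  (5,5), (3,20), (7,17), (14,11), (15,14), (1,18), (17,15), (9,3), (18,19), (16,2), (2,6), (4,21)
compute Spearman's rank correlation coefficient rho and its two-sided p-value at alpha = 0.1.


Step 1: Rank x and y separately (midranks; no ties here).
rank(x): 5->5, 3->3, 7->6, 14->8, 15->9, 1->1, 17->11, 9->7, 18->12, 16->10, 2->2, 4->4
rank(y): 5->3, 20->11, 17->8, 11->5, 14->6, 18->9, 15->7, 3->2, 19->10, 2->1, 6->4, 21->12
Step 2: d_i = R_x(i) - R_y(i); compute d_i^2.
  (5-3)^2=4, (3-11)^2=64, (6-8)^2=4, (8-5)^2=9, (9-6)^2=9, (1-9)^2=64, (11-7)^2=16, (7-2)^2=25, (12-10)^2=4, (10-1)^2=81, (2-4)^2=4, (4-12)^2=64
sum(d^2) = 348.
Step 3: rho = 1 - 6*348 / (12*(12^2 - 1)) = 1 - 2088/1716 = -0.216783.
Step 4: Under H0, t = rho * sqrt((n-2)/(1-rho^2)) = -0.7022 ~ t(10).
Step 5: Two-sided p-value from the t-distribution with 10 df = 0.498556.
Step 6: alpha = 0.1. fail to reject H0.

rho = -0.2168, p = 0.498556, fail to reject H0 at alpha = 0.1.


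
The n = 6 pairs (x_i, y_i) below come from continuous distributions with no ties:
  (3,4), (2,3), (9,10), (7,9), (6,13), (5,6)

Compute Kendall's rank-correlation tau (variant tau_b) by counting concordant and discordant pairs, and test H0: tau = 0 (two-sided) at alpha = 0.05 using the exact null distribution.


Step 1: Enumerate the 15 unordered pairs (i,j) with i<j and classify each by sign(x_j-x_i) * sign(y_j-y_i).
  (1,2):dx=-1,dy=-1->C; (1,3):dx=+6,dy=+6->C; (1,4):dx=+4,dy=+5->C; (1,5):dx=+3,dy=+9->C
  (1,6):dx=+2,dy=+2->C; (2,3):dx=+7,dy=+7->C; (2,4):dx=+5,dy=+6->C; (2,5):dx=+4,dy=+10->C
  (2,6):dx=+3,dy=+3->C; (3,4):dx=-2,dy=-1->C; (3,5):dx=-3,dy=+3->D; (3,6):dx=-4,dy=-4->C
  (4,5):dx=-1,dy=+4->D; (4,6):dx=-2,dy=-3->C; (5,6):dx=-1,dy=-7->C
Step 2: C = 13, D = 2, total pairs = 15.
Step 3: tau = (C - D)/(n(n-1)/2) = (13 - 2)/15 = 0.733333.
Step 4: Exact two-sided p-value (enumerate n! = 720 permutations of y under H0): p = 0.055556.
Step 5: alpha = 0.05. fail to reject H0.

tau_b = 0.7333 (C=13, D=2), p = 0.055556, fail to reject H0.


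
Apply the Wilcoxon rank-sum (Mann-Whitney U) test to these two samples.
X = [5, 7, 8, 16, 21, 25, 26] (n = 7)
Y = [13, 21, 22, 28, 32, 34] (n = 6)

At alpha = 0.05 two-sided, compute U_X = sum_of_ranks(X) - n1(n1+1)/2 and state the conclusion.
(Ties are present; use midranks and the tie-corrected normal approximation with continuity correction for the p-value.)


Step 1: Combine and sort all 13 observations; assign midranks.
sorted (value, group): (5,X), (7,X), (8,X), (13,Y), (16,X), (21,X), (21,Y), (22,Y), (25,X), (26,X), (28,Y), (32,Y), (34,Y)
ranks: 5->1, 7->2, 8->3, 13->4, 16->5, 21->6.5, 21->6.5, 22->8, 25->9, 26->10, 28->11, 32->12, 34->13
Step 2: Rank sum for X: R1 = 1 + 2 + 3 + 5 + 6.5 + 9 + 10 = 36.5.
Step 3: U_X = R1 - n1(n1+1)/2 = 36.5 - 7*8/2 = 36.5 - 28 = 8.5.
       U_Y = n1*n2 - U_X = 42 - 8.5 = 33.5.
Step 4: Ties are present, so use the tie-corrected normal approximation (with continuity correction) for the p-value.
Step 5: p-value = 0.086044; compare to alpha = 0.05. fail to reject H0.

U_X = 8.5, p = 0.086044, fail to reject H0 at alpha = 0.05.


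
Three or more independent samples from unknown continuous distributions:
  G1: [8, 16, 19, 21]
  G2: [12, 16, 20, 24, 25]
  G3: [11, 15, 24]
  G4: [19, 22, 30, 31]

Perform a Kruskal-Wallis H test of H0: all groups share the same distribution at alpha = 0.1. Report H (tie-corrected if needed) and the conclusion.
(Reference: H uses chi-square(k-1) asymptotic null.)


Step 1: Combine all N = 16 observations and assign midranks.
sorted (value, group, rank): (8,G1,1), (11,G3,2), (12,G2,3), (15,G3,4), (16,G1,5.5), (16,G2,5.5), (19,G1,7.5), (19,G4,7.5), (20,G2,9), (21,G1,10), (22,G4,11), (24,G2,12.5), (24,G3,12.5), (25,G2,14), (30,G4,15), (31,G4,16)
Step 2: Sum ranks within each group.
R_1 = 24 (n_1 = 4)
R_2 = 44 (n_2 = 5)
R_3 = 18.5 (n_3 = 3)
R_4 = 49.5 (n_4 = 4)
Step 3: H = 12/(N(N+1)) * sum(R_i^2/n_i) - 3(N+1)
     = 12/(16*17) * (24^2/4 + 44^2/5 + 18.5^2/3 + 49.5^2/4) - 3*17
     = 0.044118 * 1257.85 - 51
     = 4.493199.
Step 4: Ties present; correction factor C = 1 - 18/(16^3 - 16) = 0.995588. Corrected H = 4.493199 / 0.995588 = 4.513109.
Step 5: Under H0, H ~ chi^2(3); p-value = 0.211124.
Step 6: alpha = 0.1. fail to reject H0.

H = 4.5131, df = 3, p = 0.211124, fail to reject H0.


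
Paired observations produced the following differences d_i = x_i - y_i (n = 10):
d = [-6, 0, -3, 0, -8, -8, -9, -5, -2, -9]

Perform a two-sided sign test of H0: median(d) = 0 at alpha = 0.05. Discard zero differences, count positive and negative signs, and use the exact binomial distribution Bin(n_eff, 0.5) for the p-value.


Step 1: Discard zero differences. Original n = 10; n_eff = number of nonzero differences = 8.
Nonzero differences (with sign): -6, -3, -8, -8, -9, -5, -2, -9
Step 2: Count signs: positive = 0, negative = 8.
Step 3: Under H0: P(positive) = 0.5, so the number of positives S ~ Bin(8, 0.5).
Step 4: Two-sided exact p-value = sum of Bin(8,0.5) probabilities at or below the observed probability = 0.007812.
Step 5: alpha = 0.05. reject H0.

n_eff = 8, pos = 0, neg = 8, p = 0.007812, reject H0.


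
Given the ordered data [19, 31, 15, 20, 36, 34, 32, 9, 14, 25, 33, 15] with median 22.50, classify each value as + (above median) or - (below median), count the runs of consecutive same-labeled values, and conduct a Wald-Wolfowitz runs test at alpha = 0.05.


Step 1: Compute median = 22.50; label A = above, B = below.
Labels in order: BABBAAABBAAB  (n_A = 6, n_B = 6)
Step 2: Count runs R = 7.
Step 3: Under H0 (random ordering), E[R] = 2*n_A*n_B/(n_A+n_B) + 1 = 2*6*6/12 + 1 = 7.0000.
        Var[R] = 2*n_A*n_B*(2*n_A*n_B - n_A - n_B) / ((n_A+n_B)^2 * (n_A+n_B-1)) = 4320/1584 = 2.7273.
        SD[R] = 1.6514.
Step 4: R = E[R], so z = 0 with no continuity correction.
Step 5: Two-sided p-value via normal approximation = 2*(1 - Phi(|z|)) = 1.000000.
Step 6: alpha = 0.05. fail to reject H0.

R = 7, z = 0.0000, p = 1.000000, fail to reject H0.


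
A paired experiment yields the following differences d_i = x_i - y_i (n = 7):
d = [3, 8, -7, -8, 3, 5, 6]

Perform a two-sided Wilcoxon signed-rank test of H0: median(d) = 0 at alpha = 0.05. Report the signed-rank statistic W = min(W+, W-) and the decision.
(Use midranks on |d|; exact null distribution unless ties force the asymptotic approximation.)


Step 1: Drop any zero differences (none here) and take |d_i|.
|d| = [3, 8, 7, 8, 3, 5, 6]
Step 2: Midrank |d_i| (ties get averaged ranks).
ranks: |3|->1.5, |8|->6.5, |7|->5, |8|->6.5, |3|->1.5, |5|->3, |6|->4
Step 3: Attach original signs; sum ranks with positive sign and with negative sign.
W+ = 1.5 + 6.5 + 1.5 + 3 + 4 = 16.5
W- = 5 + 6.5 = 11.5
(Check: W+ + W- = 28 should equal n(n+1)/2 = 28.)
Step 4: Test statistic W = min(W+, W-) = 11.5.
Step 5: Ties in |d|, so use the tie-corrected normal approximation.
        E[W] = n(n+1)/4 = 7*8/4 = 14.
        Tie groups: |d|=3 (t=2), |d|=8 (t=2); sum(t^3 - t) = 12.
        Var[W] = n(n+1)(2n+1)/24 - sum(t^3-t)/48 = 840/24 - 12/48 = 34.75.
        z = (W - E[W]) / sqrt(Var[W]) = (11.5 - 14) / 5.8949 = -0.4241.
        Two-sided p = 2*Phi(z) = 0.671497.
Step 6: alpha = 0.05. fail to reject H0.

W+ = 16.5, W- = 11.5, W = min = 11.5, p = 0.671497, fail to reject H0.
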